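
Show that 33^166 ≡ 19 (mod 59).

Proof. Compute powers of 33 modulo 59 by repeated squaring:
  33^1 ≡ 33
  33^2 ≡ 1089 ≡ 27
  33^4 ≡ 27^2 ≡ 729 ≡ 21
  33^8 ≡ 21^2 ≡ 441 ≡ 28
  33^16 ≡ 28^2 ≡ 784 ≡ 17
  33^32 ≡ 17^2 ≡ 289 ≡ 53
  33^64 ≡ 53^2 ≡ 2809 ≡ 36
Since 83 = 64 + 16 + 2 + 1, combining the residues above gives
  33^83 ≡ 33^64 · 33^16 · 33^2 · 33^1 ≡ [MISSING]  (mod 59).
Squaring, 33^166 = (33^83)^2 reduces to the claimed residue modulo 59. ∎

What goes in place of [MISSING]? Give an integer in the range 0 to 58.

Multiply the listed residues: 36 · 17 · 27 · 33 = 612 → 16524 → 545292.
Reducing modulo 59: 545292 = 9242·59 + 14, so 33^83 ≡ 14.

14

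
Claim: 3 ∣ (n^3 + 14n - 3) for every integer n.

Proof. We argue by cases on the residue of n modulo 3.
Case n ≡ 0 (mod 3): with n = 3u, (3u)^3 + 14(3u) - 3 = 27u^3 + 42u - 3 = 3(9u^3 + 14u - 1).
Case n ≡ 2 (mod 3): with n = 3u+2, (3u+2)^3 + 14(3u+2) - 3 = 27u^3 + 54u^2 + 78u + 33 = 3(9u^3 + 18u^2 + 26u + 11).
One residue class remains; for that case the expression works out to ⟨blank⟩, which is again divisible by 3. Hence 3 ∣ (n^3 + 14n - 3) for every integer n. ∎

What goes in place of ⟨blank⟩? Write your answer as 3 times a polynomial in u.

3(9u^3 + 9u^2 + 17u + 4)

The residues treated are {0, 2}, so the missing case is n ≡ 1 (mod 3); write n = 3u+1.
Then (3u+1)^3 + 14(3u+1) - 3 = 27u^3 + 27u^2 + 51u + 12 = 3(9u^3 + 9u^2 + 17u + 4).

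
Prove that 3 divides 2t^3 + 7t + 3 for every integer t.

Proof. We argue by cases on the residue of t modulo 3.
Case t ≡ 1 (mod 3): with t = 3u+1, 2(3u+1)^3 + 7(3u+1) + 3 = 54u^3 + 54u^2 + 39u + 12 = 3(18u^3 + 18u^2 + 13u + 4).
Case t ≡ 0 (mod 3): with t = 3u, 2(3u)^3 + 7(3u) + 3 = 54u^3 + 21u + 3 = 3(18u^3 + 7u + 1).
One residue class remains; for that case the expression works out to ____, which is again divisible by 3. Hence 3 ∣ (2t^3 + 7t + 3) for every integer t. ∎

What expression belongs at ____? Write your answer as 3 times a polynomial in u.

3(18u^3 + 36u^2 + 31u + 11)

Only t ≡ 2 (mod 3) is unaccounted for. Put t = 3u+2:
2(3u+2)^3 + 7(3u+2) + 3 expands to 54u^3 + 108u^2 + 93u + 33,
and factoring out 3 leaves 3(18u^3 + 36u^2 + 31u + 11).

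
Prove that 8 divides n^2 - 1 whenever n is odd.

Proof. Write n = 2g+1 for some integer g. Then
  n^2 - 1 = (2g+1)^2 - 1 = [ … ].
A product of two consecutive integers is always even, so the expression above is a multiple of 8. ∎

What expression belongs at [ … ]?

4g(g + 1)

(2g+1)^2 - 1 = 4g^2 + 4g + 1 - 1 = 4g^2 + 4g = 4g(g+1).
Since g and g+1 are consecutive, g(g+1) is even, and 4·(even) is a multiple of 8.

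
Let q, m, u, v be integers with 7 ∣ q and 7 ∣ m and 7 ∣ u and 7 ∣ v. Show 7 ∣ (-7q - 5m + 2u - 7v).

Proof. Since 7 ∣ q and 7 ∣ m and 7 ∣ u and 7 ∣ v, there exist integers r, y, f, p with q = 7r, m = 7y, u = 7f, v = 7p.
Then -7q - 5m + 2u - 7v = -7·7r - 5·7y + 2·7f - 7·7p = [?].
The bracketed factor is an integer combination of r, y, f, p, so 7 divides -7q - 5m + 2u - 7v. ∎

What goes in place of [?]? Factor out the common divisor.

Each term has a factor of 7: -7·7r - 5·7y + 2·7f - 7·7p = 7·(2f - 7p - 7r - 5y).
Since 2f - 7p - 7r - 5y is an integer, 7 ∣ (-7q - 5m + 2u - 7v).

7(2f - 7p - 7r - 5y)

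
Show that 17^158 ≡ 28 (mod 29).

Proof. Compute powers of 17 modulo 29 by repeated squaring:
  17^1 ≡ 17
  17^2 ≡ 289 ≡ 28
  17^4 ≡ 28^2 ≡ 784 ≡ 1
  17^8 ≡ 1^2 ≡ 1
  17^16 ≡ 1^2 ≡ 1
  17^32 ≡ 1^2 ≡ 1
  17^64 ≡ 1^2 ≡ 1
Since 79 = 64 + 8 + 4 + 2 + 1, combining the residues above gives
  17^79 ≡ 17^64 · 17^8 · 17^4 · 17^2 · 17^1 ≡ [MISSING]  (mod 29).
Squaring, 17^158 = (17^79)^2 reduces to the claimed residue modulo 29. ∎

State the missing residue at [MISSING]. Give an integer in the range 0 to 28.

17^64 · 17^8 · 17^4 · 17^2 · 17^1 ≡ 1 · 1 · 1 · 28 · 17 = 476.
476 mod 29 = 12, so 17^79 ≡ 12 (mod 29).

12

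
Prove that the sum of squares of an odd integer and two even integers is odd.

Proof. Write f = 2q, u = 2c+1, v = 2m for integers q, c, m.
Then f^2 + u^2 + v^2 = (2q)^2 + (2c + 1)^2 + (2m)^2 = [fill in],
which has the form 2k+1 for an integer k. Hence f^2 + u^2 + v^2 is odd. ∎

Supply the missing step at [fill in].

2(2c^2 + 2c + 2m^2 + 2q^2) + 1

(2q)^2 + (2c + 1)^2 + (2m)^2 = 4c^2 + 4c + 4m^2 + 4q^2 + 1
= 2(2c^2 + 2c + 2m^2 + 2q^2) + 1.
Since 2c^2 + 2c + 2m^2 + 2q^2 is an integer, the sum of squares is of the form 2k+1 for an integer k.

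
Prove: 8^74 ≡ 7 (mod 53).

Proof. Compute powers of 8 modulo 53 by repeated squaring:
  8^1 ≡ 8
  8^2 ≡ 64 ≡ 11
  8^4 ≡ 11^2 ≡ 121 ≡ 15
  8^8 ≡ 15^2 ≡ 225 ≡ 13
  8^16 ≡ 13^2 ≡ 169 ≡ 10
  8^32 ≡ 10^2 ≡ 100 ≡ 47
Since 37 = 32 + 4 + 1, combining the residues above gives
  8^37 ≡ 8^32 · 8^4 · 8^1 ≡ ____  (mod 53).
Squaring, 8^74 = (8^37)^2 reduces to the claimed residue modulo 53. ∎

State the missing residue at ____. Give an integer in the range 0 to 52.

8^32 · 8^4 · 8^1 ≡ 47 · 15 · 8 = 5640.
5640 mod 53 = 22, so 8^37 ≡ 22 (mod 53).

22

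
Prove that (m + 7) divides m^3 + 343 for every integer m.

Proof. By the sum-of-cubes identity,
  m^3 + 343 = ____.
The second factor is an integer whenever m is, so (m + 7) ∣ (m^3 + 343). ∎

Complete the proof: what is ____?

Polynomial division of m^3 + 343 by m + 7 leaves remainder 0 and quotient m^2 - 7m + 49.
Hence m^3 + 343 = (m + 7)(m^2 - 7m + 49).

(m + 7)(m^2 - 7m + 49)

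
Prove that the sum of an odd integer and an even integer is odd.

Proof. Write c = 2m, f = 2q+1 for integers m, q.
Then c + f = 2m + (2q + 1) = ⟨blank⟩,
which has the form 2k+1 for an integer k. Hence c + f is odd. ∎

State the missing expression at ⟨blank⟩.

2(m + q) + 1

2m + (2q + 1) = 2m + 2q + 1
= 2(m + q) + 1.
Since m + q is an integer, the sum is of the form 2k+1 for an integer k.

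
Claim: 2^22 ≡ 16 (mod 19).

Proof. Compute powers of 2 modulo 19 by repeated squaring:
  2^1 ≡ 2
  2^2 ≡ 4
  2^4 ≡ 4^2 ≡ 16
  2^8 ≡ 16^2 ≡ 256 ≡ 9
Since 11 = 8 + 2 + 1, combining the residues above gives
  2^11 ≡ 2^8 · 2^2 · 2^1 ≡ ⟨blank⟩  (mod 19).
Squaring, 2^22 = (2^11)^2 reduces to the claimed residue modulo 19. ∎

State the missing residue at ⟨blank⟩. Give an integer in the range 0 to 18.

15

Multiply the listed residues: 9 · 4 · 2 = 36 → 72.
Reducing modulo 19: 72 = 3·19 + 15, so 2^11 ≡ 15.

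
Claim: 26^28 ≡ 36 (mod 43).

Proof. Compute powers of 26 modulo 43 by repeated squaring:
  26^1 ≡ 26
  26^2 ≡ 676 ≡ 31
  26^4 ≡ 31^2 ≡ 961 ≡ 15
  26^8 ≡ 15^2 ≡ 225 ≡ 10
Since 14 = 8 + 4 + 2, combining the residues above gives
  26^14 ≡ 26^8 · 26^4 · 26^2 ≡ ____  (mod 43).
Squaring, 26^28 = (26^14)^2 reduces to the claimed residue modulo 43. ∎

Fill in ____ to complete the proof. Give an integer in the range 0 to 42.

26^8 · 26^4 · 26^2 ≡ 10 · 15 · 31 = 4650.
4650 mod 43 = 6, so 26^14 ≡ 6 (mod 43).

6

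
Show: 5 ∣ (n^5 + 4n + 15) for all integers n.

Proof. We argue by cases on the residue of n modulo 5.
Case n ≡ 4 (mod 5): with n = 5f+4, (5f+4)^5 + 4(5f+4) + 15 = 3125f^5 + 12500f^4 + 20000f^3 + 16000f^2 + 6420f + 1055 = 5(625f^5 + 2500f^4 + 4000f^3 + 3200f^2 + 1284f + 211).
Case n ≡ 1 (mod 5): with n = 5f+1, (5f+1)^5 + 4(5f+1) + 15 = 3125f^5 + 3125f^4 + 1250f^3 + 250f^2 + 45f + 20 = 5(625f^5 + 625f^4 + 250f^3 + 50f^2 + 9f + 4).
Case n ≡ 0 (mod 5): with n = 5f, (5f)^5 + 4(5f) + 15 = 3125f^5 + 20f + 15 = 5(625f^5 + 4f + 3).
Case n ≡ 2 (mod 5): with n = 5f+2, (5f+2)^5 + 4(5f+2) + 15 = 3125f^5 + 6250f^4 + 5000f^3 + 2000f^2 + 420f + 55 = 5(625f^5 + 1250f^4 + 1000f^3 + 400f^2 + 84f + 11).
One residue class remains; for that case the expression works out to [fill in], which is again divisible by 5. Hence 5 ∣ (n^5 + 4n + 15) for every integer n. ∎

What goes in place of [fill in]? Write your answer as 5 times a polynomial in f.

5(625f^5 + 1875f^4 + 2250f^3 + 1350f^2 + 409f + 54)

Only n ≡ 3 (mod 5) is unaccounted for. Put n = 5f+3:
(5f+3)^5 + 4(5f+3) + 15 expands to 3125f^5 + 9375f^4 + 11250f^3 + 6750f^2 + 2045f + 270,
and factoring out 5 leaves 5(625f^5 + 1875f^4 + 2250f^3 + 1350f^2 + 409f + 54).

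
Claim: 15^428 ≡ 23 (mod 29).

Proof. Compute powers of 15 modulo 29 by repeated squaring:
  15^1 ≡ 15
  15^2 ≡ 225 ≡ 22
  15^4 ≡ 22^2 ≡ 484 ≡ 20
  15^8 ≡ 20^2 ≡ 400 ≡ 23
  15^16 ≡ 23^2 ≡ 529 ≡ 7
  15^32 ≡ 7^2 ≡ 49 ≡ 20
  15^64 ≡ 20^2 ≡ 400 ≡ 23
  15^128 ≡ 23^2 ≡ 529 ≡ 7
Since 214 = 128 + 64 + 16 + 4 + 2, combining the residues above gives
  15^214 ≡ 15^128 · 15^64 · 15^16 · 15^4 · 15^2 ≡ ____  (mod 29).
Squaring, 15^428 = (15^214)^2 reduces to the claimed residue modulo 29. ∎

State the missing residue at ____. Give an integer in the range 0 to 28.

9

Multiply the listed residues: 7 · 23 · 7 · 20 · 22 = 161 → 1127 → 22540 → 495880.
Reducing modulo 29: 495880 = 17099·29 + 9, so 15^214 ≡ 9.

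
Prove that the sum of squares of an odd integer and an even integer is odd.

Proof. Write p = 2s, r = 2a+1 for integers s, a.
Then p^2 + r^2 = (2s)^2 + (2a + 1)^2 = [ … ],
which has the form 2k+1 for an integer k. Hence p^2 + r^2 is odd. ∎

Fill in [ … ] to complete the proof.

2(2a^2 + 2a + 2s^2) + 1

(2s)^2 + (2a + 1)^2 = 4a^2 + 4a + 4s^2 + 1
= 2(2a^2 + 2a + 2s^2) + 1.
Since 2a^2 + 2a + 2s^2 is an integer, the sum of squares is of the form 2k+1 for an integer k.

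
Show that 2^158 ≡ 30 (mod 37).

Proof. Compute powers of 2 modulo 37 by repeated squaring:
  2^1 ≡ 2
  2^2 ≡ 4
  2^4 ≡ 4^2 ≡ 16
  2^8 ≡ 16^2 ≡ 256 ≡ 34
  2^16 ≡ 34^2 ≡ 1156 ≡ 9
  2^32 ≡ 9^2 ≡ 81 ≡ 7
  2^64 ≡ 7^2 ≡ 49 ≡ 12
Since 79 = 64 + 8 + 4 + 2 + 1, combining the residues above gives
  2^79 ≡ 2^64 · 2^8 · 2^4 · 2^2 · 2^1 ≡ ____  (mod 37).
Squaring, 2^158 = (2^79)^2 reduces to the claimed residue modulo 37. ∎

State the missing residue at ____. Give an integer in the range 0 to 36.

17

Multiply the listed residues: 12 · 34 · 16 · 4 · 2 = 408 → 6528 → 26112 → 52224.
Reducing modulo 37: 52224 = 1411·37 + 17, so 2^79 ≡ 17.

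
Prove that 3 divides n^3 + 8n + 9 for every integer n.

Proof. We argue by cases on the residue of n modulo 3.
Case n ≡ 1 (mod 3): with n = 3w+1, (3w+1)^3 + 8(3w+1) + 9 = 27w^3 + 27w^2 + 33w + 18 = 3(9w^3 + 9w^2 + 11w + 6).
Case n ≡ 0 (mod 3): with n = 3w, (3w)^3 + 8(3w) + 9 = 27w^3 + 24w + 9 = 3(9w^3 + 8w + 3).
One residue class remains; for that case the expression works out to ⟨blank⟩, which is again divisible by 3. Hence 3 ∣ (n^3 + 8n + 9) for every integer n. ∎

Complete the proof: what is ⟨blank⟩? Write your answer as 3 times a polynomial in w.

3(9w^3 + 18w^2 + 20w + 11)

The residues treated are {1, 0}, so the missing case is n ≡ 2 (mod 3); write n = 3w+2.
Then (3w+2)^3 + 8(3w+2) + 9 = 27w^3 + 54w^2 + 60w + 33 = 3(9w^3 + 18w^2 + 20w + 11).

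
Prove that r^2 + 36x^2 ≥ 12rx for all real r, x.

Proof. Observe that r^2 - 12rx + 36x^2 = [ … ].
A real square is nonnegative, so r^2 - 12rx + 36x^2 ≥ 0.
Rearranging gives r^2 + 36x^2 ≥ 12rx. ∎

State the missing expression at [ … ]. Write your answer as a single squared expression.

r^2 - 12rx + 36x^2 is a perfect-square trinomial: the outer terms are (r)^2 and (6x)^2, and the cross term is -2·r·6x.
So r^2 - 12rx + 36x^2 = (r - 6x)^2 ≥ 0.

(r - 6x)^2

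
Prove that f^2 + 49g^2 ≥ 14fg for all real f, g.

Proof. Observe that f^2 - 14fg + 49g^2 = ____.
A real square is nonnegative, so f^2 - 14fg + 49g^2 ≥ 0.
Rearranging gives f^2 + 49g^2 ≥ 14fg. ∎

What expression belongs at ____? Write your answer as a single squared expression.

The leading and trailing coefficients are 1^2 and 7^2, and 14 = 2·1·7, so the trinomial is (f - 7g)^2.
Hence f^2 - 14fg + 49g^2 ≥ 0.

(f - 7g)^2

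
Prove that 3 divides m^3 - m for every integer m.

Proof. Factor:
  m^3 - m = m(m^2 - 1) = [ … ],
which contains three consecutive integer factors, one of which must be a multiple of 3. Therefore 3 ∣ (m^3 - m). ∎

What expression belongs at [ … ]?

m(m^2 - 1) = m(m - 1)(m + 1) = (m - 1)m(m + 1).
These three factors are consecutive integers, so their product is divisible by 3.

(m - 1)m(m + 1)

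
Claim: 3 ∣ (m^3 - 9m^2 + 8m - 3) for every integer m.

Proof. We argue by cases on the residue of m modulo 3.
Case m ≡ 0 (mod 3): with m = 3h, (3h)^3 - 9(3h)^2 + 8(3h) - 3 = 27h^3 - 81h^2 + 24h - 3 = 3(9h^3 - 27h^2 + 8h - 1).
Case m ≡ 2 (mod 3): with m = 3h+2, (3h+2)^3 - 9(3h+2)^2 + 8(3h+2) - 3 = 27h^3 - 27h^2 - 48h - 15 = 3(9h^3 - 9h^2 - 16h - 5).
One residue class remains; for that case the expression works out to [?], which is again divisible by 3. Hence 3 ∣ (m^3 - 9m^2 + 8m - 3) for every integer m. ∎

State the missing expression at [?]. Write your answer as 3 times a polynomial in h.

3(9h^3 - 18h^2 - 7h - 1)

The residues treated are {0, 2}, so the missing case is m ≡ 1 (mod 3); write m = 3h+1.
Then (3h+1)^3 - 9(3h+1)^2 + 8(3h+1) - 3 = 27h^3 - 54h^2 - 21h - 3 = 3(9h^3 - 18h^2 - 7h - 1).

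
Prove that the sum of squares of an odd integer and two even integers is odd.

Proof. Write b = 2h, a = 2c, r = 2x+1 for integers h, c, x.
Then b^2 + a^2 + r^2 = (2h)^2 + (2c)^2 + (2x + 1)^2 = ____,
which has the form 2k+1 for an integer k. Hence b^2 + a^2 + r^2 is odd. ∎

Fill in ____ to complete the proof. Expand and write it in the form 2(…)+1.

2(2c^2 + 2h^2 + 2x^2 + 2x) + 1

(2h)^2 + (2c)^2 + (2x + 1)^2 = 4c^2 + 4h^2 + 4x^2 + 4x + 1
= 2(2c^2 + 2h^2 + 2x^2 + 2x) + 1.
Since 2c^2 + 2h^2 + 2x^2 + 2x is an integer, the sum of squares is of the form 2k+1 for an integer k.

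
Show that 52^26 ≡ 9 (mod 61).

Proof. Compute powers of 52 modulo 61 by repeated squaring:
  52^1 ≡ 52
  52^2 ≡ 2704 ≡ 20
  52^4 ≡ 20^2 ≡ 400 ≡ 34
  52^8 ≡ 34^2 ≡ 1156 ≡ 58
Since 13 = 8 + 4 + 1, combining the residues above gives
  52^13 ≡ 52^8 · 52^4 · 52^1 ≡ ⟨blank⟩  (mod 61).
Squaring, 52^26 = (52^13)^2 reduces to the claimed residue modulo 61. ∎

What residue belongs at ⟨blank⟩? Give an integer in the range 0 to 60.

Multiply the listed residues: 58 · 34 · 52 = 1972 → 102544.
Reducing modulo 61: 102544 = 1681·61 + 3, so 52^13 ≡ 3.

3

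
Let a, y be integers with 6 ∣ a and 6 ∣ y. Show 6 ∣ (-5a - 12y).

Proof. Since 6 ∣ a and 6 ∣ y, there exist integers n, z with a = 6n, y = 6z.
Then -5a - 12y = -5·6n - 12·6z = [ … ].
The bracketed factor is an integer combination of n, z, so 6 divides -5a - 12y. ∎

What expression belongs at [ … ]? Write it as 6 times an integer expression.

6(-5n - 12z)

Each term has a factor of 6: -5·6n - 12·6z = 6·(-5n - 12z).
Since -5n - 12z is an integer, 6 ∣ (-5a - 12y).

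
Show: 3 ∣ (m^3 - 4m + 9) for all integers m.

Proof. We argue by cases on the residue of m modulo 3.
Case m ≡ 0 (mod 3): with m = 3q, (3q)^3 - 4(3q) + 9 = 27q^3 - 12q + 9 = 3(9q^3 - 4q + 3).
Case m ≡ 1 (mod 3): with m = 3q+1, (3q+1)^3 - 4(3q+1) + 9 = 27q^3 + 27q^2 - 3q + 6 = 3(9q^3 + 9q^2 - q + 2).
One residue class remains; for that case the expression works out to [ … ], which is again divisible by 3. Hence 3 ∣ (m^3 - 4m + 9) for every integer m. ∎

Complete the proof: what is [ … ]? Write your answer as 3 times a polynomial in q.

Only m ≡ 2 (mod 3) is unaccounted for. Put m = 3q+2:
(3q+2)^3 - 4(3q+2) + 9 expands to 27q^3 + 54q^2 + 24q + 9,
and factoring out 3 leaves 3(9q^3 + 18q^2 + 8q + 3).

3(9q^3 + 18q^2 + 8q + 3)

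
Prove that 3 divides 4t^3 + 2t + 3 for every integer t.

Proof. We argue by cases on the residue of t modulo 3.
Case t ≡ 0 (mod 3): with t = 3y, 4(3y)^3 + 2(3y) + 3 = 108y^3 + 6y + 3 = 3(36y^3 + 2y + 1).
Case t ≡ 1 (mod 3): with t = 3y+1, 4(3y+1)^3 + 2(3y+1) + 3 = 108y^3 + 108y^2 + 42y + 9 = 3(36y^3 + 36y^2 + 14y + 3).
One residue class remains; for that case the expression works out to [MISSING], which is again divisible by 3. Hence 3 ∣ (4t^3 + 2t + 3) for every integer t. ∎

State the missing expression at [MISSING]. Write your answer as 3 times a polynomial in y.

3(36y^3 + 72y^2 + 50y + 13)

Only t ≡ 2 (mod 3) is unaccounted for. Put t = 3y+2:
4(3y+2)^3 + 2(3y+2) + 3 expands to 108y^3 + 216y^2 + 150y + 39,
and factoring out 3 leaves 3(36y^3 + 72y^2 + 50y + 13).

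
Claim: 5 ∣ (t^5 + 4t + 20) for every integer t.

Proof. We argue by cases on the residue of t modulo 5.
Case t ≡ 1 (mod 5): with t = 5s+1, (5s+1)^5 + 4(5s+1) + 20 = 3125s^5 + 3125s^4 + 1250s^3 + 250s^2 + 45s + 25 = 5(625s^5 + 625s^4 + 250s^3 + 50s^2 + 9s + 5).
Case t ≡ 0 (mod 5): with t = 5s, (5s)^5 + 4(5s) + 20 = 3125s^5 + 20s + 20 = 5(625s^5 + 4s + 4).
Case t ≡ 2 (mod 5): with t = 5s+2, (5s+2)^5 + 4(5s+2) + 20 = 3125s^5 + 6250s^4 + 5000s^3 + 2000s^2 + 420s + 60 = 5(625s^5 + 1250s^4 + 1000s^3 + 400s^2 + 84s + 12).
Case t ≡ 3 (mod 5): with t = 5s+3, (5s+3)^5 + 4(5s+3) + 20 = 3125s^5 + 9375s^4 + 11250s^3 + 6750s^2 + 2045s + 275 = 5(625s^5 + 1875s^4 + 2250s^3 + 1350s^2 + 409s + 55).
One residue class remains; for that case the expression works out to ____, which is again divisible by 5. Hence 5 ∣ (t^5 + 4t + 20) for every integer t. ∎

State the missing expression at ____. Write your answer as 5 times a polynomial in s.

The residues treated are {1, 0, 2, 3}, so the missing case is t ≡ 4 (mod 5); write t = 5s+4.
Then (5s+4)^5 + 4(5s+4) + 20 = 3125s^5 + 12500s^4 + 20000s^3 + 16000s^2 + 6420s + 1060 = 5(625s^5 + 2500s^4 + 4000s^3 + 3200s^2 + 1284s + 212).

5(625s^5 + 2500s^4 + 4000s^3 + 3200s^2 + 1284s + 212)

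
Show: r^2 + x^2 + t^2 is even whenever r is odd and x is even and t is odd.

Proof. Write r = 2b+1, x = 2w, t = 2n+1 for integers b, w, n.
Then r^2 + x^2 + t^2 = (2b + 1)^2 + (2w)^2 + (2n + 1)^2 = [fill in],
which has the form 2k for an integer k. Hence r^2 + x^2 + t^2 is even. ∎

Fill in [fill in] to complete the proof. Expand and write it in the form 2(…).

(2b + 1)^2 + (2w)^2 + (2n + 1)^2 = 4b^2 + 4b + 4n^2 + 4n + 4w^2 + 2
= 2(2b^2 + 2b + 2n^2 + 2n + 2w^2 + 1).
Since 2b^2 + 2b + 2n^2 + 2n + 2w^2 + 1 is an integer, the sum of squares is of the form 2k for an integer k.

2(2b^2 + 2b + 2n^2 + 2n + 2w^2 + 1)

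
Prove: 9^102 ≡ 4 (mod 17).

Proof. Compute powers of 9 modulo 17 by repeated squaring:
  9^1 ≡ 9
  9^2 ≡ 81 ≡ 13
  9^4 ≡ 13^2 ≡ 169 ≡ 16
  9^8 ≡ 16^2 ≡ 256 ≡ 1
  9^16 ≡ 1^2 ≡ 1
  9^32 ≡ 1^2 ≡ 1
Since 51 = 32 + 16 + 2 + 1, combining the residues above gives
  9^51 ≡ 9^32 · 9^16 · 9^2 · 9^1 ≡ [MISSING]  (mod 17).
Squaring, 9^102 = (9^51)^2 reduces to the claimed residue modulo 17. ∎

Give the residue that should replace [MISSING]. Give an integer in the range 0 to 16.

9^32 · 9^16 · 9^2 · 9^1 ≡ 1 · 1 · 13 · 9 = 117.
117 mod 17 = 15, so 9^51 ≡ 15 (mod 17).

15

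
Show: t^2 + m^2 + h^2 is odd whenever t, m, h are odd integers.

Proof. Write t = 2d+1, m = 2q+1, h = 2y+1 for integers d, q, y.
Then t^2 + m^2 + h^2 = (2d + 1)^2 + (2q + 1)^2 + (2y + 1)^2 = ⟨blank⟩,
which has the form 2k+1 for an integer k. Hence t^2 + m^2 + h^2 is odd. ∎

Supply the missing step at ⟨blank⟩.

2(2d^2 + 2d + 2q^2 + 2q + 2y^2 + 2y + 1) + 1

Expanding: (2d + 1)^2 + (2q + 1)^2 + (2y + 1)^2 = 4d^2 + 4d + 4q^2 + 4q + 4y^2 + 4y + 3.
Every term except the constant is even, so this is 2(2d^2 + 2d + 2q^2 + 2q + 2y^2 + 2y + 1) + 1,
and 2d^2 + 2d + 2q^2 + 2q + 2y^2 + 2y + 1 ∈ ℤ gives the required form.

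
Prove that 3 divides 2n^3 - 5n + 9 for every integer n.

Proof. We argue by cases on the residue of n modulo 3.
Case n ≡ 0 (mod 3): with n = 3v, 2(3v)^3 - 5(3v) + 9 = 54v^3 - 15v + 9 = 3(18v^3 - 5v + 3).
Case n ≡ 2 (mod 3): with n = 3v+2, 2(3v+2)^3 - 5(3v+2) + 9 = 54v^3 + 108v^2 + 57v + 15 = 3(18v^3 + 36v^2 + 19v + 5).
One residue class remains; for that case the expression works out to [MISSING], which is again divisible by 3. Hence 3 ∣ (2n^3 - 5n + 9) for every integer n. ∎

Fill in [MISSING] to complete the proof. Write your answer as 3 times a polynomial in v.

The residues treated are {0, 2}, so the missing case is n ≡ 1 (mod 3); write n = 3v+1.
Then 2(3v+1)^3 - 5(3v+1) + 9 = 54v^3 + 54v^2 + 3v + 6 = 3(18v^3 + 18v^2 + v + 2).

3(18v^3 + 18v^2 + v + 2)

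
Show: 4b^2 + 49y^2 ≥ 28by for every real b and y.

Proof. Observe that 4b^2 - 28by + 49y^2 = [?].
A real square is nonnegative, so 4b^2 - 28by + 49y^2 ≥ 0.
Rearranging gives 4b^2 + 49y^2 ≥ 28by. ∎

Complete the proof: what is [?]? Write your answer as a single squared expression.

4b^2 - 28by + 49y^2 is a perfect-square trinomial: the outer terms are (2b)^2 and (7y)^2, and the cross term is -2·2b·7y.
So 4b^2 - 28by + 49y^2 = (2b - 7y)^2 ≥ 0.

(2b - 7y)^2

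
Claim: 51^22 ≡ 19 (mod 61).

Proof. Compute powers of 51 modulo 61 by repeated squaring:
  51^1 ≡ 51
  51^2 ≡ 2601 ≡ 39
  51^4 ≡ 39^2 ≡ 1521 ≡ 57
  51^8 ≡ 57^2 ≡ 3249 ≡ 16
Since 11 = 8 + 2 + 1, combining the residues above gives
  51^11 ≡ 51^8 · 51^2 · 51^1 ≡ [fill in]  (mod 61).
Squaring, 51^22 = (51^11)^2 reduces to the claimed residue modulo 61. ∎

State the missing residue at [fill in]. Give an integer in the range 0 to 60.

43

51^8 · 51^2 · 51^1 ≡ 16 · 39 · 51 = 31824.
31824 mod 61 = 43, so 51^11 ≡ 43 (mod 61).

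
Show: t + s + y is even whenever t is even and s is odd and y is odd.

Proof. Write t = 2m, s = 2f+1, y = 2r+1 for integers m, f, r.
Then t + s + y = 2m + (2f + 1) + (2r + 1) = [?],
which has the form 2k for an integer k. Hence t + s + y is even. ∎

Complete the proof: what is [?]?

2(f + m + r + 1)

Expanding: 2m + (2f + 1) + (2r + 1) = 2f + 2m + 2r + 2.
Every term is even; pulling out the factor of 2 gives 2(f + m + r + 1).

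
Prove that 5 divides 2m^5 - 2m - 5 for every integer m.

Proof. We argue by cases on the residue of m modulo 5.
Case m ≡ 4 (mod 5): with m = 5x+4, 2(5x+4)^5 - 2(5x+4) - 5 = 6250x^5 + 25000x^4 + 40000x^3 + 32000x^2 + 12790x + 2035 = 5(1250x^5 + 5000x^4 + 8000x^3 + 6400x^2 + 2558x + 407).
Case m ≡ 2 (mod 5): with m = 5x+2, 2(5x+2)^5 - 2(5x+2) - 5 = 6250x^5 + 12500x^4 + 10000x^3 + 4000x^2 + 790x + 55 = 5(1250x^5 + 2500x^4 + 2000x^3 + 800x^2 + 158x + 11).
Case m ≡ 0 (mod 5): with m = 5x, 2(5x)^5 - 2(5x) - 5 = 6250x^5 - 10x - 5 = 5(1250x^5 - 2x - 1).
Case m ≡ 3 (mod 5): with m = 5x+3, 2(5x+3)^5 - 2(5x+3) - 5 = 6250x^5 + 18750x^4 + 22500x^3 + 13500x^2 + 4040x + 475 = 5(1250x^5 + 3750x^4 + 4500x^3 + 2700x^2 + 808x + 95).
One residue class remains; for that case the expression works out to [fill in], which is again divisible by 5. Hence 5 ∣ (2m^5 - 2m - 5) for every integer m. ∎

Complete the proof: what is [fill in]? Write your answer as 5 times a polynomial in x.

Only m ≡ 1 (mod 5) is unaccounted for. Put m = 5x+1:
2(5x+1)^5 - 2(5x+1) - 5 expands to 6250x^5 + 6250x^4 + 2500x^3 + 500x^2 + 40x - 5,
and factoring out 5 leaves 5(1250x^5 + 1250x^4 + 500x^3 + 100x^2 + 8x - 1).

5(1250x^5 + 1250x^4 + 500x^3 + 100x^2 + 8x - 1)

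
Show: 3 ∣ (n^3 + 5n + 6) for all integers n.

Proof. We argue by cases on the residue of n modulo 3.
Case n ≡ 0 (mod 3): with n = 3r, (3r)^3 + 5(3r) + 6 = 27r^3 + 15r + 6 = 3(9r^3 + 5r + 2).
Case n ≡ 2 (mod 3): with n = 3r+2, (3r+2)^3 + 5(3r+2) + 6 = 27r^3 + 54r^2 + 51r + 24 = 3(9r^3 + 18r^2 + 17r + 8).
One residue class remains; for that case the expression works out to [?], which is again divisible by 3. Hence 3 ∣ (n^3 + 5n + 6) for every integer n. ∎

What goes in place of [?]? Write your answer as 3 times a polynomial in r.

Only n ≡ 1 (mod 3) is unaccounted for. Put n = 3r+1:
(3r+1)^3 + 5(3r+1) + 6 expands to 27r^3 + 27r^2 + 24r + 12,
and factoring out 3 leaves 3(9r^3 + 9r^2 + 8r + 4).

3(9r^3 + 9r^2 + 8r + 4)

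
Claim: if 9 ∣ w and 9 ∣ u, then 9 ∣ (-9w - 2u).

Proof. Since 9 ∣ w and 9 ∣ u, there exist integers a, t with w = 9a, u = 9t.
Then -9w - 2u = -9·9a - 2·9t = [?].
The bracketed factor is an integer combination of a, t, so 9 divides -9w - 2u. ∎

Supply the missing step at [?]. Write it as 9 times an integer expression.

Each term has a factor of 9: -9·9a - 2·9t = 9·(-9a - 2t).
Since -9a - 2t is an integer, 9 ∣ (-9w - 2u).

9(-9a - 2t)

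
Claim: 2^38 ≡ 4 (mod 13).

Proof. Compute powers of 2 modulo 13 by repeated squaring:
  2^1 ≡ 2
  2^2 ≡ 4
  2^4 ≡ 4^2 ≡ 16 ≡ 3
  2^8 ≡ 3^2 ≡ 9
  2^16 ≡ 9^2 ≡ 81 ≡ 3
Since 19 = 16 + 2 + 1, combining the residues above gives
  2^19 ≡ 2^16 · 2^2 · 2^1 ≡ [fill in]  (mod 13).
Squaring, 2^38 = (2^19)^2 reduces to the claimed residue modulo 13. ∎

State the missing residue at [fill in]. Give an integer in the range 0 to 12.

11

2^16 · 2^2 · 2^1 ≡ 3 · 4 · 2 = 24.
24 mod 13 = 11, so 2^19 ≡ 11 (mod 13).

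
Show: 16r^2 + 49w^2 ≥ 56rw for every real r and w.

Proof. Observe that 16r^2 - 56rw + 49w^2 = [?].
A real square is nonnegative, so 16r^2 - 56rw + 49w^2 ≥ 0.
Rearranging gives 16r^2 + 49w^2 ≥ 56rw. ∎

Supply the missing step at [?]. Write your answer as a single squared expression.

(4r - 7w)^2

The leading and trailing coefficients are 4^2 and 7^2, and 56 = 2·4·7, so the trinomial is (4r - 7w)^2.
Hence 16r^2 - 56rw + 49w^2 ≥ 0.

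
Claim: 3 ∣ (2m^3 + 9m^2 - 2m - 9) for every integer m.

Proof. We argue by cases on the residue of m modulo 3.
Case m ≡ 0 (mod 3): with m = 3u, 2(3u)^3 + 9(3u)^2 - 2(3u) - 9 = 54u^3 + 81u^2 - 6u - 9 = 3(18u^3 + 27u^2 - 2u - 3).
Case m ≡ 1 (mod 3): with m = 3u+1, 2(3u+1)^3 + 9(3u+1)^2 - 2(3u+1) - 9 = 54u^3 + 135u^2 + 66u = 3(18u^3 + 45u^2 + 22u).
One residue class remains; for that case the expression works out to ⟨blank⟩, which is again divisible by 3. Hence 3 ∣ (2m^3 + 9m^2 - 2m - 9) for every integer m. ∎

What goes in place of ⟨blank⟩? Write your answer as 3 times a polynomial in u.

The residues treated are {0, 1}, so the missing case is m ≡ 2 (mod 3); write m = 3u+2.
Then 2(3u+2)^3 + 9(3u+2)^2 - 2(3u+2) - 9 = 54u^3 + 189u^2 + 174u + 39 = 3(18u^3 + 63u^2 + 58u + 13).

3(18u^3 + 63u^2 + 58u + 13)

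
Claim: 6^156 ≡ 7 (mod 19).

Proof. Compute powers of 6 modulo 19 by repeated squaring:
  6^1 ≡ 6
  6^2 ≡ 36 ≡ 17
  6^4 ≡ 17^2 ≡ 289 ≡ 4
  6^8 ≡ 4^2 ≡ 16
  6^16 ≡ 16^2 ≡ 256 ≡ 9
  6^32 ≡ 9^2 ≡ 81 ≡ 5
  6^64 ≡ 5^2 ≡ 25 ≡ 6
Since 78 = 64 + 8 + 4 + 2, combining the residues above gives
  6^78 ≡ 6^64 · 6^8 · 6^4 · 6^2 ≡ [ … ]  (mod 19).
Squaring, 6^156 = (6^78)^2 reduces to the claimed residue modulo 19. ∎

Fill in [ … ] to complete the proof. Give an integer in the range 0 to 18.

11

Multiply the listed residues: 6 · 16 · 4 · 17 = 96 → 384 → 6528.
Reducing modulo 19: 6528 = 343·19 + 11, so 6^78 ≡ 11.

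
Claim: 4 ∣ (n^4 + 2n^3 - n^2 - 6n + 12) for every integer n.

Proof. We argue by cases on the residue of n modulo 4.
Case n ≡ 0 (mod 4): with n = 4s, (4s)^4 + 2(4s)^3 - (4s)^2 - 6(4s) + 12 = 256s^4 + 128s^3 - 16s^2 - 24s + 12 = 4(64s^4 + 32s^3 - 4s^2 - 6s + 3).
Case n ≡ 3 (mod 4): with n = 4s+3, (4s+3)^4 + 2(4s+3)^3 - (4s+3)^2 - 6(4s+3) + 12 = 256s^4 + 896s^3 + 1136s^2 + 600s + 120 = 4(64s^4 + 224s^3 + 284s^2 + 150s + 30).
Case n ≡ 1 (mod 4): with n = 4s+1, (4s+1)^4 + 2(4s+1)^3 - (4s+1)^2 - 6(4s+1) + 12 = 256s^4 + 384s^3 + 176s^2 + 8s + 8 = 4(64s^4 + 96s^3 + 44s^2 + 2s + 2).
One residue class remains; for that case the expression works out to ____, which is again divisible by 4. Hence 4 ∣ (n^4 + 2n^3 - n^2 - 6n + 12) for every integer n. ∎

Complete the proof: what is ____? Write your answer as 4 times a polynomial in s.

The residues treated are {0, 3, 1}, so the missing case is n ≡ 2 (mod 4); write n = 4s+2.
Then (4s+2)^4 + 2(4s+2)^3 - (4s+2)^2 - 6(4s+2) + 12 = 256s^4 + 640s^3 + 560s^2 + 184s + 28 = 4(64s^4 + 160s^3 + 140s^2 + 46s + 7).

4(64s^4 + 160s^3 + 140s^2 + 46s + 7)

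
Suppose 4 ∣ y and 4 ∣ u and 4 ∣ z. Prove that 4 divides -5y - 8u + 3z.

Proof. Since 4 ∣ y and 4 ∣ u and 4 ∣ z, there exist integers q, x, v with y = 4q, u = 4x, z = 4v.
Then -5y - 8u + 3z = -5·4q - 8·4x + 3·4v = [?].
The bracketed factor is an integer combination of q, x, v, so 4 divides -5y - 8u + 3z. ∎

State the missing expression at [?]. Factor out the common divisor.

4(-5q + 3v - 8x)

Each term has a factor of 4: -5·4q - 8·4x + 3·4v = 4·(-5q + 3v - 8x).
Since -5q + 3v - 8x is an integer, 4 ∣ (-5y - 8u + 3z).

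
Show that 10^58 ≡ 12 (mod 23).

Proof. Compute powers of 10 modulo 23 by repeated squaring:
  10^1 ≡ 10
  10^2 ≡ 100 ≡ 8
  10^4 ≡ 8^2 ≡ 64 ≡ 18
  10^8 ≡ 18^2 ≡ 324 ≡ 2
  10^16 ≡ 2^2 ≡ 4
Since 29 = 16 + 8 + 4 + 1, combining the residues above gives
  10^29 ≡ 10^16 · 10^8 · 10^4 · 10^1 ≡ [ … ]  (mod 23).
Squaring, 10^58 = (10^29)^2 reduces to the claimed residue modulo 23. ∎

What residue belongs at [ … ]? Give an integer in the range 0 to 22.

14

Multiply the listed residues: 4 · 2 · 18 · 10 = 8 → 144 → 1440.
Reducing modulo 23: 1440 = 62·23 + 14, so 10^29 ≡ 14.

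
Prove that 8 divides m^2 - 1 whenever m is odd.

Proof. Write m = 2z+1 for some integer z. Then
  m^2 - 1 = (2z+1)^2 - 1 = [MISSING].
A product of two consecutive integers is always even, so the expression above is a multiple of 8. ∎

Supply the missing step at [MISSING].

(2z+1)^2 - 1 = 4z^2 + 4z + 1 - 1 = 4z^2 + 4z = 4z(z+1).
Since z and z+1 are consecutive, z(z+1) is even, and 4·(even) is a multiple of 8.

4z(z + 1)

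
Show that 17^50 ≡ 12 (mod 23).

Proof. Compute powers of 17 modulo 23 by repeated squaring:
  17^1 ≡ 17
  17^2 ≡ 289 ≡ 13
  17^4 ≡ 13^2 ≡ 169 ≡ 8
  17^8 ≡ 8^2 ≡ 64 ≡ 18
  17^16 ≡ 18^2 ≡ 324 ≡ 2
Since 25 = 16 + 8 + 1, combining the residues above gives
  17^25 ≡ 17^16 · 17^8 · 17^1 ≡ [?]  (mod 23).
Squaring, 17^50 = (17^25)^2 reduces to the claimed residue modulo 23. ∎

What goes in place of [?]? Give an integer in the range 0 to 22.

17^16 · 17^8 · 17^1 ≡ 2 · 18 · 17 = 612.
612 mod 23 = 14, so 17^25 ≡ 14 (mod 23).

14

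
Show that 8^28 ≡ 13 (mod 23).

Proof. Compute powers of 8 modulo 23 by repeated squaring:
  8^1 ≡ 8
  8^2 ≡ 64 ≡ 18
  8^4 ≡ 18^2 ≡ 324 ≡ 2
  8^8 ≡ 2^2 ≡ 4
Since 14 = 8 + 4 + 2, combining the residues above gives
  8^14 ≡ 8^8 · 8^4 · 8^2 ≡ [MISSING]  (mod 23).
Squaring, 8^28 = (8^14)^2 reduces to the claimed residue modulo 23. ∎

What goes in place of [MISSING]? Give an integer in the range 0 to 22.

6

8^8 · 8^4 · 8^2 ≡ 4 · 2 · 18 = 144.
144 mod 23 = 6, so 8^14 ≡ 6 (mod 23).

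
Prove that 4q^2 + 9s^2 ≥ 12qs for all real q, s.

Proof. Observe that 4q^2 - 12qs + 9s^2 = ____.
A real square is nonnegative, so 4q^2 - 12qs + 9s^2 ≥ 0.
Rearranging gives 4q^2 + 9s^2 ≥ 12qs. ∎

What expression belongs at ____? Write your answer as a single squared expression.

The leading and trailing coefficients are 2^2 and 3^2, and 12 = 2·2·3, so the trinomial is (2q - 3s)^2.
Hence 4q^2 - 12qs + 9s^2 ≥ 0.

(2q - 3s)^2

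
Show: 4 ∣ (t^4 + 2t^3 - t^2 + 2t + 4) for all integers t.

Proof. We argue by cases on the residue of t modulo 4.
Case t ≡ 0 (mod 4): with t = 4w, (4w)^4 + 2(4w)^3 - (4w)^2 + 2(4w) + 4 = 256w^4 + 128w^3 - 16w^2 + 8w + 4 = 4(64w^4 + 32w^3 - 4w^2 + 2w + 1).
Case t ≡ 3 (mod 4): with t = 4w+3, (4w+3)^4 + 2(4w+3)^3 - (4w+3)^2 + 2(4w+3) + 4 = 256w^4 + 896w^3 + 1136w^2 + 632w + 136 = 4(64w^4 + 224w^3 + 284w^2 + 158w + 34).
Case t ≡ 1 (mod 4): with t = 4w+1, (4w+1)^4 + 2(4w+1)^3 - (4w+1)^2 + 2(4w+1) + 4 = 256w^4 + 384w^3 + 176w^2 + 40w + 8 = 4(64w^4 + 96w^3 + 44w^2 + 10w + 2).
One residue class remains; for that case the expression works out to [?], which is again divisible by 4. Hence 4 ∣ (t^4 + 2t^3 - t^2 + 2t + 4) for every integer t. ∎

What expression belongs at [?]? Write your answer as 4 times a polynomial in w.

Only t ≡ 2 (mod 4) is unaccounted for. Put t = 4w+2:
(4w+2)^4 + 2(4w+2)^3 - (4w+2)^2 + 2(4w+2) + 4 expands to 256w^4 + 640w^3 + 560w^2 + 216w + 36,
and factoring out 4 leaves 4(64w^4 + 160w^3 + 140w^2 + 54w + 9).

4(64w^4 + 160w^3 + 140w^2 + 54w + 9)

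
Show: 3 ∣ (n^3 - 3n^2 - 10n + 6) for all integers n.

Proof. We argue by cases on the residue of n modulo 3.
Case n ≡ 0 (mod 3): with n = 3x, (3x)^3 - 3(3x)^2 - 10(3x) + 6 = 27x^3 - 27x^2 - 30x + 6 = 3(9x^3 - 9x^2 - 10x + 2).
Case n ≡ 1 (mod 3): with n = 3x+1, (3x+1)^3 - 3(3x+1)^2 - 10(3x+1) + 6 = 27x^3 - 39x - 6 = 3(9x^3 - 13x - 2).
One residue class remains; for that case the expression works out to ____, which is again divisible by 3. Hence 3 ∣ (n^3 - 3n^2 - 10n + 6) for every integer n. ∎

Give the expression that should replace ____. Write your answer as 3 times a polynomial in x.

The residues treated are {0, 1}, so the missing case is n ≡ 2 (mod 3); write n = 3x+2.
Then (3x+2)^3 - 3(3x+2)^2 - 10(3x+2) + 6 = 27x^3 + 27x^2 - 30x - 18 = 3(9x^3 + 9x^2 - 10x - 6).

3(9x^3 + 9x^2 - 10x - 6)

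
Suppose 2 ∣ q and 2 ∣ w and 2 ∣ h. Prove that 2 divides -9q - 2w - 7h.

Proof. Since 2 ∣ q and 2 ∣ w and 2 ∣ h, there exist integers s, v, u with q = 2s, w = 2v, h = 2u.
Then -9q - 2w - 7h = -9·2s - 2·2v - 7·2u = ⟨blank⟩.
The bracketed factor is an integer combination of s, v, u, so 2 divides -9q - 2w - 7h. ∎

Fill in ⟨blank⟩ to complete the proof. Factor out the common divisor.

2(-9s - 7u - 2v)

Each term has a factor of 2: -9·2s - 2·2v - 7·2u = 2·(-9s - 7u - 2v).
Since -9s - 7u - 2v is an integer, 2 ∣ (-9q - 2w - 7h).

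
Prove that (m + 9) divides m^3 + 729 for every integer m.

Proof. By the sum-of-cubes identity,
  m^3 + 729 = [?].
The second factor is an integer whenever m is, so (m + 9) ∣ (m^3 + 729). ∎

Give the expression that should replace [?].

(m + 9)(m^2 - 9m + 81)

a^3 + b^3 = (a + b)(a^2 - ab + b^2). With a = m, b = 9:
m^3 + 729 = (m + 9)(m^2 - 9m + 81).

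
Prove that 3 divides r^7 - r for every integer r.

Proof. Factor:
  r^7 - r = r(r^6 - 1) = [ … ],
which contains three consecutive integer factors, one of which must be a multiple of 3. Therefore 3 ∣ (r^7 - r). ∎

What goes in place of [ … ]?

(r - 1)r(r + 1)(r^4 + r^2 + 1)

r^6 - 1 = (r^2 - 1)(r^4 + r^2 + 1), and r^2 - 1 = (r-1)(r+1).
So r(r^6 - 1) = (r - 1)r(r + 1)(r^4 + r^2 + 1).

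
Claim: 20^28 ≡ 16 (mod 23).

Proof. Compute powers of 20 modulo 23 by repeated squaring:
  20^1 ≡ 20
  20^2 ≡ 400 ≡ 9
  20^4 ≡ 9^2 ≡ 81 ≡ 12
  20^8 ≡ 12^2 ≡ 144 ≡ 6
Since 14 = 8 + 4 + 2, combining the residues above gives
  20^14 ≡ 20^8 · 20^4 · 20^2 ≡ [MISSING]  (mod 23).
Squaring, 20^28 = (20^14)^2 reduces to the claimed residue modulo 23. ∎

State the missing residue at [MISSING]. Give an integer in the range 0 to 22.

4

20^8 · 20^4 · 20^2 ≡ 6 · 12 · 9 = 648.
648 mod 23 = 4, so 20^14 ≡ 4 (mod 23).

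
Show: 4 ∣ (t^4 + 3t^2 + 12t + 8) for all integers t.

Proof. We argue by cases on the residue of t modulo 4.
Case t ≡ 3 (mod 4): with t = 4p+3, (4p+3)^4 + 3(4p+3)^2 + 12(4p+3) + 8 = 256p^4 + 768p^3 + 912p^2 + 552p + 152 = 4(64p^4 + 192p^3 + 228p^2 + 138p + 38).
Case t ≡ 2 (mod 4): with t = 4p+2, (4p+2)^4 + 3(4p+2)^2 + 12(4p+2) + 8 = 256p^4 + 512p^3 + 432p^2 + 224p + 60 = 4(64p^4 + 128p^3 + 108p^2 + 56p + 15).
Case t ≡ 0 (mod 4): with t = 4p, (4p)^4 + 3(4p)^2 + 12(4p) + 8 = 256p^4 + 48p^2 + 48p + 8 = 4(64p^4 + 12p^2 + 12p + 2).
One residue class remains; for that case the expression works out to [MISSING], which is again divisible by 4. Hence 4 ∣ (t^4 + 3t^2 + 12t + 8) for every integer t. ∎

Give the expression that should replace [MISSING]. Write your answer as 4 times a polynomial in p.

4(64p^4 + 64p^3 + 36p^2 + 22p + 6)

The residues treated are {3, 2, 0}, so the missing case is t ≡ 1 (mod 4); write t = 4p+1.
Then (4p+1)^4 + 3(4p+1)^2 + 12(4p+1) + 8 = 256p^4 + 256p^3 + 144p^2 + 88p + 24 = 4(64p^4 + 64p^3 + 36p^2 + 22p + 6).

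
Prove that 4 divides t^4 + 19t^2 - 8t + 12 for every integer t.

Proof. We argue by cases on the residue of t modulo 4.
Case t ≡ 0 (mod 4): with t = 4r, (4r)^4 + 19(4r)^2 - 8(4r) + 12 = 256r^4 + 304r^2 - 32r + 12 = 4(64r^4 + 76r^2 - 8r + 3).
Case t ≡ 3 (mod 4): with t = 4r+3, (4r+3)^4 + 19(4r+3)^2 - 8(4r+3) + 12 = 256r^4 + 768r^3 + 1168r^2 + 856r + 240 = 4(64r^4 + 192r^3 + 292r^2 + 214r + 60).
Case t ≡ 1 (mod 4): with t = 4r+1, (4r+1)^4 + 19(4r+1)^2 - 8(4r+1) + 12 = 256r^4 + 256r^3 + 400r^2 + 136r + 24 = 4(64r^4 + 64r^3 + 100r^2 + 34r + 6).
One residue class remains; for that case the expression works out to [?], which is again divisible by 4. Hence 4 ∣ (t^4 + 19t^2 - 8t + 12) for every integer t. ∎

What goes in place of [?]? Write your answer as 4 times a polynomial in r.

4(64r^4 + 128r^3 + 172r^2 + 100r + 22)

The residues treated are {0, 3, 1}, so the missing case is t ≡ 2 (mod 4); write t = 4r+2.
Then (4r+2)^4 + 19(4r+2)^2 - 8(4r+2) + 12 = 256r^4 + 512r^3 + 688r^2 + 400r + 88 = 4(64r^4 + 128r^3 + 172r^2 + 100r + 22).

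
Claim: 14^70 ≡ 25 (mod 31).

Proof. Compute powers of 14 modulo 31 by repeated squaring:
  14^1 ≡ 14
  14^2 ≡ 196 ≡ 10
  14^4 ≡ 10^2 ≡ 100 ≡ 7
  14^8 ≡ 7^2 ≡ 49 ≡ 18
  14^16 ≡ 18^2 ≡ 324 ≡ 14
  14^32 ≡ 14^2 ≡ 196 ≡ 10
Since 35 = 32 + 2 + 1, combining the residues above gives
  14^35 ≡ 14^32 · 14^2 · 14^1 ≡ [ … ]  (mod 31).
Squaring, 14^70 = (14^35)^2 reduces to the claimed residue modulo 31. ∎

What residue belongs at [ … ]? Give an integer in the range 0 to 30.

5

Multiply the listed residues: 10 · 10 · 14 = 100 → 1400.
Reducing modulo 31: 1400 = 45·31 + 5, so 14^35 ≡ 5.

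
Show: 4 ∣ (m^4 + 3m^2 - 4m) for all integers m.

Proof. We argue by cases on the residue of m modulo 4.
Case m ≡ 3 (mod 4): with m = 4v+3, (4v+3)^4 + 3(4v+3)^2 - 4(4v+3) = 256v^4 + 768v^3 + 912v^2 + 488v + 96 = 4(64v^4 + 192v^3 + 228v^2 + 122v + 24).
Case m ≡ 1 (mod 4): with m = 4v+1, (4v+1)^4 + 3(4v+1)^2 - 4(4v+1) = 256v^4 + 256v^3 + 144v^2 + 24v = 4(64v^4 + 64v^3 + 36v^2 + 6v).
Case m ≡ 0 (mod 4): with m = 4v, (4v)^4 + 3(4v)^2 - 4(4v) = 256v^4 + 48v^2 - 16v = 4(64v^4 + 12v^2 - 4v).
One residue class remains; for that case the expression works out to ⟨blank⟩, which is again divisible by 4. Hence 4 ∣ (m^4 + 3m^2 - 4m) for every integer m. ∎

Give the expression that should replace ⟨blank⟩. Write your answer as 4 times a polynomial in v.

The residues treated are {3, 1, 0}, so the missing case is m ≡ 2 (mod 4); write m = 4v+2.
Then (4v+2)^4 + 3(4v+2)^2 - 4(4v+2) = 256v^4 + 512v^3 + 432v^2 + 160v + 20 = 4(64v^4 + 128v^3 + 108v^2 + 40v + 5).

4(64v^4 + 128v^3 + 108v^2 + 40v + 5)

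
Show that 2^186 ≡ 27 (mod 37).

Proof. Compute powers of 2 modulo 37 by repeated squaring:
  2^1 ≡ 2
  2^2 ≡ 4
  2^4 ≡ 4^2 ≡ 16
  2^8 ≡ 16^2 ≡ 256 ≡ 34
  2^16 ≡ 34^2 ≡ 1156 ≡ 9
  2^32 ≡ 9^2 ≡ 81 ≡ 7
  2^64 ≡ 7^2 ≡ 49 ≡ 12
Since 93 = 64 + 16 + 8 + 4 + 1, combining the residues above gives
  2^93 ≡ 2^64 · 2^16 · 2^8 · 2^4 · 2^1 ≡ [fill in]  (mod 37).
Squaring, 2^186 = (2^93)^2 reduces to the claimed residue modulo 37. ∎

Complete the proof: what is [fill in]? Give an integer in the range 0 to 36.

Multiply the listed residues: 12 · 9 · 34 · 16 · 2 = 108 → 3672 → 58752 → 117504.
Reducing modulo 37: 117504 = 3175·37 + 29, so 2^93 ≡ 29.

29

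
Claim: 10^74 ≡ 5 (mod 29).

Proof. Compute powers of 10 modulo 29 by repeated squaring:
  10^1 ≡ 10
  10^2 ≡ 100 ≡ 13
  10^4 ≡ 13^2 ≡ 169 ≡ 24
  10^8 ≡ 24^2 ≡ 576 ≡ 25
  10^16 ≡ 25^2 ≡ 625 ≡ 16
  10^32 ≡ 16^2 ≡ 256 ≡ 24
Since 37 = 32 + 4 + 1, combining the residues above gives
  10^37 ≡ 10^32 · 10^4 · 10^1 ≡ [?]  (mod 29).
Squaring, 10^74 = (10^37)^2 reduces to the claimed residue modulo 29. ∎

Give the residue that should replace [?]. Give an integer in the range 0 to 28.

10^32 · 10^4 · 10^1 ≡ 24 · 24 · 10 = 5760.
5760 mod 29 = 18, so 10^37 ≡ 18 (mod 29).

18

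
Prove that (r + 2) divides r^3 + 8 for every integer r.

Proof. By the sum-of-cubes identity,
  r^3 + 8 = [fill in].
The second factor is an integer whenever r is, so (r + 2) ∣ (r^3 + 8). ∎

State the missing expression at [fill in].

a^3 + b^3 = (a + b)(a^2 - ab + b^2). With a = r, b = 2:
r^3 + 8 = (r + 2)(r^2 - 2r + 4).

(r + 2)(r^2 - 2r + 4)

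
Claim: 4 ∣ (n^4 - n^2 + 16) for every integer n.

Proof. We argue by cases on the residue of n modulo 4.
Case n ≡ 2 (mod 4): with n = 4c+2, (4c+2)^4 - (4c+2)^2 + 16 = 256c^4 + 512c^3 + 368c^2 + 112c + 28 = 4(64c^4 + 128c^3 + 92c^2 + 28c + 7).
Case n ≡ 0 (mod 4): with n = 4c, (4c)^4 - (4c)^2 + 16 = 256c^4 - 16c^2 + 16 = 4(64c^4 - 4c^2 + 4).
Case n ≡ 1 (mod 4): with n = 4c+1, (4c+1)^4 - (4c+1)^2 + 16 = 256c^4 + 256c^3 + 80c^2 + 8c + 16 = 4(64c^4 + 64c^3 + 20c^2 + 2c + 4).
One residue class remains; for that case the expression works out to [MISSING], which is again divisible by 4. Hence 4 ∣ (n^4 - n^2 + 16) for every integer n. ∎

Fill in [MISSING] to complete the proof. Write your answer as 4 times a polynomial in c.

4(64c^4 + 192c^3 + 212c^2 + 102c + 22)

The residues treated are {2, 0, 1}, so the missing case is n ≡ 3 (mod 4); write n = 4c+3.
Then (4c+3)^4 - (4c+3)^2 + 16 = 256c^4 + 768c^3 + 848c^2 + 408c + 88 = 4(64c^4 + 192c^3 + 212c^2 + 102c + 22).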